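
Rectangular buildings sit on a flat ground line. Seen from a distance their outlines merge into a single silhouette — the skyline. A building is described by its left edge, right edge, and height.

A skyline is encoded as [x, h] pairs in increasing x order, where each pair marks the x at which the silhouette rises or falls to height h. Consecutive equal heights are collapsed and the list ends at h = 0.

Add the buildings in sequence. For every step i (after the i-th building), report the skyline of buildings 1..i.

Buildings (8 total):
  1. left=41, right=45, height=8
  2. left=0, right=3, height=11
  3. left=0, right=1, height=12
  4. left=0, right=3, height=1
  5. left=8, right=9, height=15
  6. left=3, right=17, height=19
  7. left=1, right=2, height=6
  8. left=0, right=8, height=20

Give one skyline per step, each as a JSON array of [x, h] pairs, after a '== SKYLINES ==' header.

== SKYLINES ==
[[41,8],[45,0]]
[[0,11],[3,0],[41,8],[45,0]]
[[0,12],[1,11],[3,0],[41,8],[45,0]]
[[0,12],[1,11],[3,0],[41,8],[45,0]]
[[0,12],[1,11],[3,0],[8,15],[9,0],[41,8],[45,0]]
[[0,12],[1,11],[3,19],[17,0],[41,8],[45,0]]
[[0,12],[1,11],[3,19],[17,0],[41,8],[45,0]]
[[0,20],[8,19],[17,0],[41,8],[45,0]]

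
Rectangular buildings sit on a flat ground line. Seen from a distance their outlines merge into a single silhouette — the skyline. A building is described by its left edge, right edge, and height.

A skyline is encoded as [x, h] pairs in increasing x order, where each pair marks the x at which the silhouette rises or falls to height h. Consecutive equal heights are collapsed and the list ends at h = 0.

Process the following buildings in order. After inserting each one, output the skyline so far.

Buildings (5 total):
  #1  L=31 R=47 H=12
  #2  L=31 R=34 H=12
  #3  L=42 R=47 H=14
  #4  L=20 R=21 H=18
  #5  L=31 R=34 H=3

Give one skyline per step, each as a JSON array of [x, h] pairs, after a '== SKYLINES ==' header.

== SKYLINES ==
[[31,12],[47,0]]
[[31,12],[47,0]]
[[31,12],[42,14],[47,0]]
[[20,18],[21,0],[31,12],[42,14],[47,0]]
[[20,18],[21,0],[31,12],[42,14],[47,0]]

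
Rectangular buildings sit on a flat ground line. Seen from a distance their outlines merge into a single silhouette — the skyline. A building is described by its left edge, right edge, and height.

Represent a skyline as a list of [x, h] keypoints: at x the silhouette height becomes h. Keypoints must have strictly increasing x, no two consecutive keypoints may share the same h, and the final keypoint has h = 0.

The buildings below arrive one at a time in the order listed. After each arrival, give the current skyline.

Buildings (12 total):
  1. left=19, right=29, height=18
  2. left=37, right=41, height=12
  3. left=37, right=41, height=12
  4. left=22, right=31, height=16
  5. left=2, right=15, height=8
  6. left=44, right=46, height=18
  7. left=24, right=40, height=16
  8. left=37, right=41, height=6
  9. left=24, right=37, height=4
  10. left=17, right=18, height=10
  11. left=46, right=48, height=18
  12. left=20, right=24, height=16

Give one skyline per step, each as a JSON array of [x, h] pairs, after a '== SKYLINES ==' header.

== SKYLINES ==
[[19,18],[29,0]]
[[19,18],[29,0],[37,12],[41,0]]
[[19,18],[29,0],[37,12],[41,0]]
[[19,18],[29,16],[31,0],[37,12],[41,0]]
[[2,8],[15,0],[19,18],[29,16],[31,0],[37,12],[41,0]]
[[2,8],[15,0],[19,18],[29,16],[31,0],[37,12],[41,0],[44,18],[46,0]]
[[2,8],[15,0],[19,18],[29,16],[40,12],[41,0],[44,18],[46,0]]
[[2,8],[15,0],[19,18],[29,16],[40,12],[41,0],[44,18],[46,0]]
[[2,8],[15,0],[19,18],[29,16],[40,12],[41,0],[44,18],[46,0]]
[[2,8],[15,0],[17,10],[18,0],[19,18],[29,16],[40,12],[41,0],[44,18],[46,0]]
[[2,8],[15,0],[17,10],[18,0],[19,18],[29,16],[40,12],[41,0],[44,18],[48,0]]
[[2,8],[15,0],[17,10],[18,0],[19,18],[29,16],[40,12],[41,0],[44,18],[48,0]]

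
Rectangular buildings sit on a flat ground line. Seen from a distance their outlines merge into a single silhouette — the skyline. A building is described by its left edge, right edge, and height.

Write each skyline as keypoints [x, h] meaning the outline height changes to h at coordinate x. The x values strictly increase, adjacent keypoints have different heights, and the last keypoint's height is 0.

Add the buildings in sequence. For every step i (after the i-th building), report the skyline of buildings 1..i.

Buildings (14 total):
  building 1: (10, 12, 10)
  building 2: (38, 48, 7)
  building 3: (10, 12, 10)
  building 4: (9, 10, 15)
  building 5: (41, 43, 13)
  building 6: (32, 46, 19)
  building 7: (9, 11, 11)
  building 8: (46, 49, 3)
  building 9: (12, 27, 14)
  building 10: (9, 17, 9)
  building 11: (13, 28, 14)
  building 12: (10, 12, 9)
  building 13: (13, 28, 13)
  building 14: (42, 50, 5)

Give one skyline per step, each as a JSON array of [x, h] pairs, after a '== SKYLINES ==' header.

== SKYLINES ==
[[10,10],[12,0]]
[[10,10],[12,0],[38,7],[48,0]]
[[10,10],[12,0],[38,7],[48,0]]
[[9,15],[10,10],[12,0],[38,7],[48,0]]
[[9,15],[10,10],[12,0],[38,7],[41,13],[43,7],[48,0]]
[[9,15],[10,10],[12,0],[32,19],[46,7],[48,0]]
[[9,15],[10,11],[11,10],[12,0],[32,19],[46,7],[48,0]]
[[9,15],[10,11],[11,10],[12,0],[32,19],[46,7],[48,3],[49,0]]
[[9,15],[10,11],[11,10],[12,14],[27,0],[32,19],[46,7],[48,3],[49,0]]
[[9,15],[10,11],[11,10],[12,14],[27,0],[32,19],[46,7],[48,3],[49,0]]
[[9,15],[10,11],[11,10],[12,14],[28,0],[32,19],[46,7],[48,3],[49,0]]
[[9,15],[10,11],[11,10],[12,14],[28,0],[32,19],[46,7],[48,3],[49,0]]
[[9,15],[10,11],[11,10],[12,14],[28,0],[32,19],[46,7],[48,3],[49,0]]
[[9,15],[10,11],[11,10],[12,14],[28,0],[32,19],[46,7],[48,5],[50,0]]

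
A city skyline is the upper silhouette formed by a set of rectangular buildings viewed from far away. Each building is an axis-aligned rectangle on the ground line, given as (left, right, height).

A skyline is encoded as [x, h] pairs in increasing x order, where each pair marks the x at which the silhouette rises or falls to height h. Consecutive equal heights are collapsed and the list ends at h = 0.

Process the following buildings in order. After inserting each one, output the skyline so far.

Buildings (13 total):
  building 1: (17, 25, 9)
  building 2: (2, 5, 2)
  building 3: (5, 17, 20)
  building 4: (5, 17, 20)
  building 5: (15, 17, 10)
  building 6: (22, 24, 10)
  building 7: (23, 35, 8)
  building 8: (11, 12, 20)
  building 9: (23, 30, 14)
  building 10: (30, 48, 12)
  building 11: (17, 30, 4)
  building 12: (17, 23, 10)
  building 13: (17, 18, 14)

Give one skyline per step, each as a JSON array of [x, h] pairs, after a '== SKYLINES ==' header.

== SKYLINES ==
[[17,9],[25,0]]
[[2,2],[5,0],[17,9],[25,0]]
[[2,2],[5,20],[17,9],[25,0]]
[[2,2],[5,20],[17,9],[25,0]]
[[2,2],[5,20],[17,9],[25,0]]
[[2,2],[5,20],[17,9],[22,10],[24,9],[25,0]]
[[2,2],[5,20],[17,9],[22,10],[24,9],[25,8],[35,0]]
[[2,2],[5,20],[17,9],[22,10],[24,9],[25,8],[35,0]]
[[2,2],[5,20],[17,9],[22,10],[23,14],[30,8],[35,0]]
[[2,2],[5,20],[17,9],[22,10],[23,14],[30,12],[48,0]]
[[2,2],[5,20],[17,9],[22,10],[23,14],[30,12],[48,0]]
[[2,2],[5,20],[17,10],[23,14],[30,12],[48,0]]
[[2,2],[5,20],[17,14],[18,10],[23,14],[30,12],[48,0]]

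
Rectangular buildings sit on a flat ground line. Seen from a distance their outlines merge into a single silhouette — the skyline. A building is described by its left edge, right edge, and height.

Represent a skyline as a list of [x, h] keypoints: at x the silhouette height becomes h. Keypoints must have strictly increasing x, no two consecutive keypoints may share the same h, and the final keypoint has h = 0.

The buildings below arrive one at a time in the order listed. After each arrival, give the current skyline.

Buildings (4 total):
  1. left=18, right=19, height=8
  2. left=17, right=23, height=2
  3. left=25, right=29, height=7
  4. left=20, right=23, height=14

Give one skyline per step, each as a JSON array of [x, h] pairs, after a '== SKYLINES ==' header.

== SKYLINES ==
[[18,8],[19,0]]
[[17,2],[18,8],[19,2],[23,0]]
[[17,2],[18,8],[19,2],[23,0],[25,7],[29,0]]
[[17,2],[18,8],[19,2],[20,14],[23,0],[25,7],[29,0]]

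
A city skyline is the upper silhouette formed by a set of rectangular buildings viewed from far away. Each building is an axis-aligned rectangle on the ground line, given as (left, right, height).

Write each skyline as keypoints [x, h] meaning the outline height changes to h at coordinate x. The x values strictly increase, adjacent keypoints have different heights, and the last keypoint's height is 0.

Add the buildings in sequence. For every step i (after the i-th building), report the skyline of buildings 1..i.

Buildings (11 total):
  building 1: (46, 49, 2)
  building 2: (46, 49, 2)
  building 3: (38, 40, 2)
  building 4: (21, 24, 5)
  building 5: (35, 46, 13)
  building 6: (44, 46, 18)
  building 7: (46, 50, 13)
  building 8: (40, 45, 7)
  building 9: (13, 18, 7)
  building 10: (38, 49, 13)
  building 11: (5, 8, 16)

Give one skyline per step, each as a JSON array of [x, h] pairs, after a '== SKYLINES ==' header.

== SKYLINES ==
[[46,2],[49,0]]
[[46,2],[49,0]]
[[38,2],[40,0],[46,2],[49,0]]
[[21,5],[24,0],[38,2],[40,0],[46,2],[49,0]]
[[21,5],[24,0],[35,13],[46,2],[49,0]]
[[21,5],[24,0],[35,13],[44,18],[46,2],[49,0]]
[[21,5],[24,0],[35,13],[44,18],[46,13],[50,0]]
[[21,5],[24,0],[35,13],[44,18],[46,13],[50,0]]
[[13,7],[18,0],[21,5],[24,0],[35,13],[44,18],[46,13],[50,0]]
[[13,7],[18,0],[21,5],[24,0],[35,13],[44,18],[46,13],[50,0]]
[[5,16],[8,0],[13,7],[18,0],[21,5],[24,0],[35,13],[44,18],[46,13],[50,0]]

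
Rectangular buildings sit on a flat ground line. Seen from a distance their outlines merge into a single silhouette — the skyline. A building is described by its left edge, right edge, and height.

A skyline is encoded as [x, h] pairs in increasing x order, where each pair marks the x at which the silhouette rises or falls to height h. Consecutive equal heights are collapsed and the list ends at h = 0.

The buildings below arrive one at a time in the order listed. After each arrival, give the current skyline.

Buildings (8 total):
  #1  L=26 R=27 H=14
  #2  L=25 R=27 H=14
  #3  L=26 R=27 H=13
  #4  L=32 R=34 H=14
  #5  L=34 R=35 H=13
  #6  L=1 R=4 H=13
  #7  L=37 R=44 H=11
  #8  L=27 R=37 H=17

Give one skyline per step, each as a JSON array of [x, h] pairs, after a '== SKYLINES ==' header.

== SKYLINES ==
[[26,14],[27,0]]
[[25,14],[27,0]]
[[25,14],[27,0]]
[[25,14],[27,0],[32,14],[34,0]]
[[25,14],[27,0],[32,14],[34,13],[35,0]]
[[1,13],[4,0],[25,14],[27,0],[32,14],[34,13],[35,0]]
[[1,13],[4,0],[25,14],[27,0],[32,14],[34,13],[35,0],[37,11],[44,0]]
[[1,13],[4,0],[25,14],[27,17],[37,11],[44,0]]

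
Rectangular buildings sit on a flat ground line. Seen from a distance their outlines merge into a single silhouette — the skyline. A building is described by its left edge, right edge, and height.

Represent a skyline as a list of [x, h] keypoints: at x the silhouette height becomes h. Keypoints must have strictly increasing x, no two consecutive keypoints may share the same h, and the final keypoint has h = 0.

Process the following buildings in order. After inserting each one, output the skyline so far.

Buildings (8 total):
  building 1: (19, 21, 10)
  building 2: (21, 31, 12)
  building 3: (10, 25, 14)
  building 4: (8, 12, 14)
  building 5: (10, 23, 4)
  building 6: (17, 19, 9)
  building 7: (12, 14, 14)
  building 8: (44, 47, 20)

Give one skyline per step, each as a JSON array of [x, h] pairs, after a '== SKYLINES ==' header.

== SKYLINES ==
[[19,10],[21,0]]
[[19,10],[21,12],[31,0]]
[[10,14],[25,12],[31,0]]
[[8,14],[25,12],[31,0]]
[[8,14],[25,12],[31,0]]
[[8,14],[25,12],[31,0]]
[[8,14],[25,12],[31,0]]
[[8,14],[25,12],[31,0],[44,20],[47,0]]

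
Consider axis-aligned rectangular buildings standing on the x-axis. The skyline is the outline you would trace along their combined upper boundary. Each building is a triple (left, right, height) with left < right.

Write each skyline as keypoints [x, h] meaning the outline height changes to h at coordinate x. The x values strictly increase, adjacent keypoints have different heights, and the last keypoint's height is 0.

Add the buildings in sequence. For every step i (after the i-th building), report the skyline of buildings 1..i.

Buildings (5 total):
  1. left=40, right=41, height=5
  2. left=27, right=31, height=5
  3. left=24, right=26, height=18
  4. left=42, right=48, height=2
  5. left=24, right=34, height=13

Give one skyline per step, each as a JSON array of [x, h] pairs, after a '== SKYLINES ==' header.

== SKYLINES ==
[[40,5],[41,0]]
[[27,5],[31,0],[40,5],[41,0]]
[[24,18],[26,0],[27,5],[31,0],[40,5],[41,0]]
[[24,18],[26,0],[27,5],[31,0],[40,5],[41,0],[42,2],[48,0]]
[[24,18],[26,13],[34,0],[40,5],[41,0],[42,2],[48,0]]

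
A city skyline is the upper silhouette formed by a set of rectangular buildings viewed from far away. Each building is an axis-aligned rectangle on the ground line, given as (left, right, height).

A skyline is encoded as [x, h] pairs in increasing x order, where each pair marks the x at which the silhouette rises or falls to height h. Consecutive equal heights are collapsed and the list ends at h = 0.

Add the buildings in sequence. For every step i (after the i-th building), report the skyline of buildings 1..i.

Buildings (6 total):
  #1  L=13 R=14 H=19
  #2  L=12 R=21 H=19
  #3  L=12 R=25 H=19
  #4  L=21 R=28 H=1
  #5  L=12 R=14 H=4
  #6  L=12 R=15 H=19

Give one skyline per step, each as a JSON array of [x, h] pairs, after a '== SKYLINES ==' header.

== SKYLINES ==
[[13,19],[14,0]]
[[12,19],[21,0]]
[[12,19],[25,0]]
[[12,19],[25,1],[28,0]]
[[12,19],[25,1],[28,0]]
[[12,19],[25,1],[28,0]]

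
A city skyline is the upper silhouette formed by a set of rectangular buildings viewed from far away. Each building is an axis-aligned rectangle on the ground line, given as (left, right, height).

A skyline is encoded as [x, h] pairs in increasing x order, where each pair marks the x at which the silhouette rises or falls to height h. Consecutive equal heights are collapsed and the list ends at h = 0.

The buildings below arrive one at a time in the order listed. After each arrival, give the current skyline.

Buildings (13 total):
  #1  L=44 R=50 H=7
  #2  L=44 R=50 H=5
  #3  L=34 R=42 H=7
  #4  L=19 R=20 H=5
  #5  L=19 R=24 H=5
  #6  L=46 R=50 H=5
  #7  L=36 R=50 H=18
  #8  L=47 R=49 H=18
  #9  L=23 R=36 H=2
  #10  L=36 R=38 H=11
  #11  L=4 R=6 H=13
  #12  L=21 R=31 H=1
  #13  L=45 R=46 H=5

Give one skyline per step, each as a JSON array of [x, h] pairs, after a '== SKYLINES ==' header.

== SKYLINES ==
[[44,7],[50,0]]
[[44,7],[50,0]]
[[34,7],[42,0],[44,7],[50,0]]
[[19,5],[20,0],[34,7],[42,0],[44,7],[50,0]]
[[19,5],[24,0],[34,7],[42,0],[44,7],[50,0]]
[[19,5],[24,0],[34,7],[42,0],[44,7],[50,0]]
[[19,5],[24,0],[34,7],[36,18],[50,0]]
[[19,5],[24,0],[34,7],[36,18],[50,0]]
[[19,5],[24,2],[34,7],[36,18],[50,0]]
[[19,5],[24,2],[34,7],[36,18],[50,0]]
[[4,13],[6,0],[19,5],[24,2],[34,7],[36,18],[50,0]]
[[4,13],[6,0],[19,5],[24,2],[34,7],[36,18],[50,0]]
[[4,13],[6,0],[19,5],[24,2],[34,7],[36,18],[50,0]]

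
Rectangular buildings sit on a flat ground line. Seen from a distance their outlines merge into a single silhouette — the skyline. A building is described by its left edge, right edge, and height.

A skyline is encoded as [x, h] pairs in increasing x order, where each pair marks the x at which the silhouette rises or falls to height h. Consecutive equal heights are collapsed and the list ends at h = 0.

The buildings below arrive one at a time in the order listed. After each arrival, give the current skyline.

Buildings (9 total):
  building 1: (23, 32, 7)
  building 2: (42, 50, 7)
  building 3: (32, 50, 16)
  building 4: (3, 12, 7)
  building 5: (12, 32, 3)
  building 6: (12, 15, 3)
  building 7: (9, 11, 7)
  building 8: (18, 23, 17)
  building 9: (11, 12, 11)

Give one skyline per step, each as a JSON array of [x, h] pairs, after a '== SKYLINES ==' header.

== SKYLINES ==
[[23,7],[32,0]]
[[23,7],[32,0],[42,7],[50,0]]
[[23,7],[32,16],[50,0]]
[[3,7],[12,0],[23,7],[32,16],[50,0]]
[[3,7],[12,3],[23,7],[32,16],[50,0]]
[[3,7],[12,3],[23,7],[32,16],[50,0]]
[[3,7],[12,3],[23,7],[32,16],[50,0]]
[[3,7],[12,3],[18,17],[23,7],[32,16],[50,0]]
[[3,7],[11,11],[12,3],[18,17],[23,7],[32,16],[50,0]]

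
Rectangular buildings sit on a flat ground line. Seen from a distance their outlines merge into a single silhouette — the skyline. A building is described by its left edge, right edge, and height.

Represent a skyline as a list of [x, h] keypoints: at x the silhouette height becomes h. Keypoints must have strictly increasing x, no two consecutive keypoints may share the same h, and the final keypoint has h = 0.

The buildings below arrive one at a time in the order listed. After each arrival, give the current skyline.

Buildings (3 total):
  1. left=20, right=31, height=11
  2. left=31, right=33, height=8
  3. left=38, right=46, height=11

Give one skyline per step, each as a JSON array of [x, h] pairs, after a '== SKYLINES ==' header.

== SKYLINES ==
[[20,11],[31,0]]
[[20,11],[31,8],[33,0]]
[[20,11],[31,8],[33,0],[38,11],[46,0]]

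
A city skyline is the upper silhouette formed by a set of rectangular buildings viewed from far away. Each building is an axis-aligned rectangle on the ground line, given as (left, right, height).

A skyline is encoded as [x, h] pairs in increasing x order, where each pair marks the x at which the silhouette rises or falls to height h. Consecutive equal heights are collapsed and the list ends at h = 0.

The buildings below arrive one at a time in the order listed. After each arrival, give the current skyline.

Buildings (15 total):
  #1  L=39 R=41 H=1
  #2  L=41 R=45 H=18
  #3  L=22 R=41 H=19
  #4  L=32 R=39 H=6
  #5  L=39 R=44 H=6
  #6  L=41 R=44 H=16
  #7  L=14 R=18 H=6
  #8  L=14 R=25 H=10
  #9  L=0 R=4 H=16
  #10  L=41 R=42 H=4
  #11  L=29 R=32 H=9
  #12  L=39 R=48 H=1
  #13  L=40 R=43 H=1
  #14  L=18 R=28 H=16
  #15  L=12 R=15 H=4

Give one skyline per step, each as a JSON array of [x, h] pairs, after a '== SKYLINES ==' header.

== SKYLINES ==
[[39,1],[41,0]]
[[39,1],[41,18],[45,0]]
[[22,19],[41,18],[45,0]]
[[22,19],[41,18],[45,0]]
[[22,19],[41,18],[45,0]]
[[22,19],[41,18],[45,0]]
[[14,6],[18,0],[22,19],[41,18],[45,0]]
[[14,10],[22,19],[41,18],[45,0]]
[[0,16],[4,0],[14,10],[22,19],[41,18],[45,0]]
[[0,16],[4,0],[14,10],[22,19],[41,18],[45,0]]
[[0,16],[4,0],[14,10],[22,19],[41,18],[45,0]]
[[0,16],[4,0],[14,10],[22,19],[41,18],[45,1],[48,0]]
[[0,16],[4,0],[14,10],[22,19],[41,18],[45,1],[48,0]]
[[0,16],[4,0],[14,10],[18,16],[22,19],[41,18],[45,1],[48,0]]
[[0,16],[4,0],[12,4],[14,10],[18,16],[22,19],[41,18],[45,1],[48,0]]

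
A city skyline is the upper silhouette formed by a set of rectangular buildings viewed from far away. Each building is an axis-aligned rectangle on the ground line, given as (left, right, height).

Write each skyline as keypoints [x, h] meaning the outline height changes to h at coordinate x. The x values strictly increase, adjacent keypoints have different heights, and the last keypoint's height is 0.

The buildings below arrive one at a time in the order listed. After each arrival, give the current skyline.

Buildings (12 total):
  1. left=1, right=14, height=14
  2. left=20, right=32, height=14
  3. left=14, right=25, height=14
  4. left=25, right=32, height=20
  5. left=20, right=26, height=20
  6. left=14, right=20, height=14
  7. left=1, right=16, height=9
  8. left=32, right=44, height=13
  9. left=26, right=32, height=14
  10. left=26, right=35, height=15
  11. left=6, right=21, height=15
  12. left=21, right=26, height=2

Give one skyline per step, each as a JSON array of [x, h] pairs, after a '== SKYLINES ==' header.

== SKYLINES ==
[[1,14],[14,0]]
[[1,14],[14,0],[20,14],[32,0]]
[[1,14],[32,0]]
[[1,14],[25,20],[32,0]]
[[1,14],[20,20],[32,0]]
[[1,14],[20,20],[32,0]]
[[1,14],[20,20],[32,0]]
[[1,14],[20,20],[32,13],[44,0]]
[[1,14],[20,20],[32,13],[44,0]]
[[1,14],[20,20],[32,15],[35,13],[44,0]]
[[1,14],[6,15],[20,20],[32,15],[35,13],[44,0]]
[[1,14],[6,15],[20,20],[32,15],[35,13],[44,0]]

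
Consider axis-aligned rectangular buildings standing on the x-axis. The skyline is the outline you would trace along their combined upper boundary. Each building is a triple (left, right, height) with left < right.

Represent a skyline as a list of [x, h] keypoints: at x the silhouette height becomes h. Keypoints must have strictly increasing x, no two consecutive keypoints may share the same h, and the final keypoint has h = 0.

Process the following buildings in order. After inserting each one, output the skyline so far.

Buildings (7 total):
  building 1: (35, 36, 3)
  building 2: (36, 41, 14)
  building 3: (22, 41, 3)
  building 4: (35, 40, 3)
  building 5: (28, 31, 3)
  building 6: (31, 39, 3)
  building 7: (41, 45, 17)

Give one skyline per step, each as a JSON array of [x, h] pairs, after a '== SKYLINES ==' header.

== SKYLINES ==
[[35,3],[36,0]]
[[35,3],[36,14],[41,0]]
[[22,3],[36,14],[41,0]]
[[22,3],[36,14],[41,0]]
[[22,3],[36,14],[41,0]]
[[22,3],[36,14],[41,0]]
[[22,3],[36,14],[41,17],[45,0]]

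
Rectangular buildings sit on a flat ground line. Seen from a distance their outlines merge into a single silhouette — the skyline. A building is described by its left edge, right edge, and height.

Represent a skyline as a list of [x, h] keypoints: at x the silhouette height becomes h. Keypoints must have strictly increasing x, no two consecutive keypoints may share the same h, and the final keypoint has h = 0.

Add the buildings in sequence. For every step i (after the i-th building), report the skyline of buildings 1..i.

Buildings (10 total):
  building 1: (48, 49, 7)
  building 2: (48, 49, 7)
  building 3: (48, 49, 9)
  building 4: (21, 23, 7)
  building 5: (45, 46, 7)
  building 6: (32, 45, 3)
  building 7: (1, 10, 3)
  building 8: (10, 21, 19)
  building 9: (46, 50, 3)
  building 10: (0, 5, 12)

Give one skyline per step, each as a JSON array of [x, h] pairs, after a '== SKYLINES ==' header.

== SKYLINES ==
[[48,7],[49,0]]
[[48,7],[49,0]]
[[48,9],[49,0]]
[[21,7],[23,0],[48,9],[49,0]]
[[21,7],[23,0],[45,7],[46,0],[48,9],[49,0]]
[[21,7],[23,0],[32,3],[45,7],[46,0],[48,9],[49,0]]
[[1,3],[10,0],[21,7],[23,0],[32,3],[45,7],[46,0],[48,9],[49,0]]
[[1,3],[10,19],[21,7],[23,0],[32,3],[45,7],[46,0],[48,9],[49,0]]
[[1,3],[10,19],[21,7],[23,0],[32,3],[45,7],[46,3],[48,9],[49,3],[50,0]]
[[0,12],[5,3],[10,19],[21,7],[23,0],[32,3],[45,7],[46,3],[48,9],[49,3],[50,0]]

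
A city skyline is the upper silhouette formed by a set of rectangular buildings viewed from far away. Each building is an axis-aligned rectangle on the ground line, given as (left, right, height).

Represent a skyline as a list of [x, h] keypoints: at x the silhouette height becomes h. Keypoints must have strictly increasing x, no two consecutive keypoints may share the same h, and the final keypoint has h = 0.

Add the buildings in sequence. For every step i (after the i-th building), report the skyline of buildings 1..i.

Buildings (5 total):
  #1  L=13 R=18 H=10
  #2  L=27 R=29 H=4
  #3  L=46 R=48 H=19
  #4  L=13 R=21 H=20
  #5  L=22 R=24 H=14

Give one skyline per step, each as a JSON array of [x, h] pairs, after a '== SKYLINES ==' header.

== SKYLINES ==
[[13,10],[18,0]]
[[13,10],[18,0],[27,4],[29,0]]
[[13,10],[18,0],[27,4],[29,0],[46,19],[48,0]]
[[13,20],[21,0],[27,4],[29,0],[46,19],[48,0]]
[[13,20],[21,0],[22,14],[24,0],[27,4],[29,0],[46,19],[48,0]]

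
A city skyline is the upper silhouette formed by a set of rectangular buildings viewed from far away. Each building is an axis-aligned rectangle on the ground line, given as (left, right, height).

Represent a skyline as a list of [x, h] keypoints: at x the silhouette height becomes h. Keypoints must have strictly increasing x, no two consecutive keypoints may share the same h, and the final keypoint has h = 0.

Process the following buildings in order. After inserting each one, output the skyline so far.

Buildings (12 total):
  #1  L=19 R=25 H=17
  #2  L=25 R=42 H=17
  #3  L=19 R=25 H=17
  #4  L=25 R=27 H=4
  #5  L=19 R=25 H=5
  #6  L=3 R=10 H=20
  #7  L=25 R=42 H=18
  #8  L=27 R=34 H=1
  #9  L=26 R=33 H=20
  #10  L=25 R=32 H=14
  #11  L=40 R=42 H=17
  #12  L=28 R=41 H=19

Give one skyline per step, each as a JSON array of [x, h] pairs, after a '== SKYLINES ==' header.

== SKYLINES ==
[[19,17],[25,0]]
[[19,17],[42,0]]
[[19,17],[42,0]]
[[19,17],[42,0]]
[[19,17],[42,0]]
[[3,20],[10,0],[19,17],[42,0]]
[[3,20],[10,0],[19,17],[25,18],[42,0]]
[[3,20],[10,0],[19,17],[25,18],[42,0]]
[[3,20],[10,0],[19,17],[25,18],[26,20],[33,18],[42,0]]
[[3,20],[10,0],[19,17],[25,18],[26,20],[33,18],[42,0]]
[[3,20],[10,0],[19,17],[25,18],[26,20],[33,18],[42,0]]
[[3,20],[10,0],[19,17],[25,18],[26,20],[33,19],[41,18],[42,0]]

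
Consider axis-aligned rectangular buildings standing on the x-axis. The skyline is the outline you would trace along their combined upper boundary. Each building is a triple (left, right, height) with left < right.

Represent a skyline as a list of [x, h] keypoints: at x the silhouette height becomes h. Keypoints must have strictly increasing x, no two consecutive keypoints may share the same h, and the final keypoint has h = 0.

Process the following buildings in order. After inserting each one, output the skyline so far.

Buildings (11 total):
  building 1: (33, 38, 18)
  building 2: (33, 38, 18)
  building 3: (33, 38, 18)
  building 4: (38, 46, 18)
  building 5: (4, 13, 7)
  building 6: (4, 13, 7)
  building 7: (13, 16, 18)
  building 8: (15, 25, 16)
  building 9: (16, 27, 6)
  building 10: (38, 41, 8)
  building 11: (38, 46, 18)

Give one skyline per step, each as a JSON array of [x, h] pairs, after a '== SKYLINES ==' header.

== SKYLINES ==
[[33,18],[38,0]]
[[33,18],[38,0]]
[[33,18],[38,0]]
[[33,18],[46,0]]
[[4,7],[13,0],[33,18],[46,0]]
[[4,7],[13,0],[33,18],[46,0]]
[[4,7],[13,18],[16,0],[33,18],[46,0]]
[[4,7],[13,18],[16,16],[25,0],[33,18],[46,0]]
[[4,7],[13,18],[16,16],[25,6],[27,0],[33,18],[46,0]]
[[4,7],[13,18],[16,16],[25,6],[27,0],[33,18],[46,0]]
[[4,7],[13,18],[16,16],[25,6],[27,0],[33,18],[46,0]]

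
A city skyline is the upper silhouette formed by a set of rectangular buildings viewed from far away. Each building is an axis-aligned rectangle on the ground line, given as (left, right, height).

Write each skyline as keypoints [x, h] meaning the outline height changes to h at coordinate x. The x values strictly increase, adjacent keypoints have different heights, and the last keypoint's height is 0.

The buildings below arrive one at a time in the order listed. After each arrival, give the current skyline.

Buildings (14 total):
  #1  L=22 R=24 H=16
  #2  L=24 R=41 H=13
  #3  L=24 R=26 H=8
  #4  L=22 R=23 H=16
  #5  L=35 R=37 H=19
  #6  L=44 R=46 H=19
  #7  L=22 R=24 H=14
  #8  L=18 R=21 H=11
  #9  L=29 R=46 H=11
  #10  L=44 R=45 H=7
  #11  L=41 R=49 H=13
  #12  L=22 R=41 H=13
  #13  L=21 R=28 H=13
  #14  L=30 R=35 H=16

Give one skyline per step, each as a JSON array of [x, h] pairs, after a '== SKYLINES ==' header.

== SKYLINES ==
[[22,16],[24,0]]
[[22,16],[24,13],[41,0]]
[[22,16],[24,13],[41,0]]
[[22,16],[24,13],[41,0]]
[[22,16],[24,13],[35,19],[37,13],[41,0]]
[[22,16],[24,13],[35,19],[37,13],[41,0],[44,19],[46,0]]
[[22,16],[24,13],[35,19],[37,13],[41,0],[44,19],[46,0]]
[[18,11],[21,0],[22,16],[24,13],[35,19],[37,13],[41,0],[44,19],[46,0]]
[[18,11],[21,0],[22,16],[24,13],[35,19],[37,13],[41,11],[44,19],[46,0]]
[[18,11],[21,0],[22,16],[24,13],[35,19],[37,13],[41,11],[44,19],[46,0]]
[[18,11],[21,0],[22,16],[24,13],[35,19],[37,13],[44,19],[46,13],[49,0]]
[[18,11],[21,0],[22,16],[24,13],[35,19],[37,13],[44,19],[46,13],[49,0]]
[[18,11],[21,13],[22,16],[24,13],[35,19],[37,13],[44,19],[46,13],[49,0]]
[[18,11],[21,13],[22,16],[24,13],[30,16],[35,19],[37,13],[44,19],[46,13],[49,0]]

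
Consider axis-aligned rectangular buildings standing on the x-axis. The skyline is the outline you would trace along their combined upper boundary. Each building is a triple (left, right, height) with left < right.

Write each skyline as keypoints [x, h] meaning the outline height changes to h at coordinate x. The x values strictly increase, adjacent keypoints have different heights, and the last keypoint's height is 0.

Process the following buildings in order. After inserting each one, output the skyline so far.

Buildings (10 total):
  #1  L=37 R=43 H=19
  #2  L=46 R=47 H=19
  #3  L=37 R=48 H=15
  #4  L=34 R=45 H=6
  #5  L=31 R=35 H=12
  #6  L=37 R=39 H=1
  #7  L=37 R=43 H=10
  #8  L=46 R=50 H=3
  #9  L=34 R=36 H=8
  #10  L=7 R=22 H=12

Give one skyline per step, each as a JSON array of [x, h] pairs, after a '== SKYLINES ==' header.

== SKYLINES ==
[[37,19],[43,0]]
[[37,19],[43,0],[46,19],[47,0]]
[[37,19],[43,15],[46,19],[47,15],[48,0]]
[[34,6],[37,19],[43,15],[46,19],[47,15],[48,0]]
[[31,12],[35,6],[37,19],[43,15],[46,19],[47,15],[48,0]]
[[31,12],[35,6],[37,19],[43,15],[46,19],[47,15],[48,0]]
[[31,12],[35,6],[37,19],[43,15],[46,19],[47,15],[48,0]]
[[31,12],[35,6],[37,19],[43,15],[46,19],[47,15],[48,3],[50,0]]
[[31,12],[35,8],[36,6],[37,19],[43,15],[46,19],[47,15],[48,3],[50,0]]
[[7,12],[22,0],[31,12],[35,8],[36,6],[37,19],[43,15],[46,19],[47,15],[48,3],[50,0]]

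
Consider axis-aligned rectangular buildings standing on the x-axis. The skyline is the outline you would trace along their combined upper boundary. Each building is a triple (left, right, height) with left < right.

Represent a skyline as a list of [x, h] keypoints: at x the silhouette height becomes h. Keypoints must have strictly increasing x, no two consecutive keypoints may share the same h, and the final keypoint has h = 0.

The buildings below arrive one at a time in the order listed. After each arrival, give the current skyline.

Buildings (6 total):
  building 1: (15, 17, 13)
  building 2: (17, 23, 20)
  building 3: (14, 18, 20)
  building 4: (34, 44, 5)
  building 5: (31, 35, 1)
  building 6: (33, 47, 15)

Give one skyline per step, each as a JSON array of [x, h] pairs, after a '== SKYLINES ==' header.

== SKYLINES ==
[[15,13],[17,0]]
[[15,13],[17,20],[23,0]]
[[14,20],[23,0]]
[[14,20],[23,0],[34,5],[44,0]]
[[14,20],[23,0],[31,1],[34,5],[44,0]]
[[14,20],[23,0],[31,1],[33,15],[47,0]]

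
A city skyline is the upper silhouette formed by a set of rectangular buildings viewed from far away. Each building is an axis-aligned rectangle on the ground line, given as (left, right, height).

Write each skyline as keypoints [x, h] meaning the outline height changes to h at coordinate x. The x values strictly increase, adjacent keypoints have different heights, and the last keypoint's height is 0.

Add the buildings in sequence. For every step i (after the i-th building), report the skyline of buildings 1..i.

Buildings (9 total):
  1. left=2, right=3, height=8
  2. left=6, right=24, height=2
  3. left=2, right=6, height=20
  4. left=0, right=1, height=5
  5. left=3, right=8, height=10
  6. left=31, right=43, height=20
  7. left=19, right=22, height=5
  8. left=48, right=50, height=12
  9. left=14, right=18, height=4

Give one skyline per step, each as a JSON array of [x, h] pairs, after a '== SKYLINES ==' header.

== SKYLINES ==
[[2,8],[3,0]]
[[2,8],[3,0],[6,2],[24,0]]
[[2,20],[6,2],[24,0]]
[[0,5],[1,0],[2,20],[6,2],[24,0]]
[[0,5],[1,0],[2,20],[6,10],[8,2],[24,0]]
[[0,5],[1,0],[2,20],[6,10],[8,2],[24,0],[31,20],[43,0]]
[[0,5],[1,0],[2,20],[6,10],[8,2],[19,5],[22,2],[24,0],[31,20],[43,0]]
[[0,5],[1,0],[2,20],[6,10],[8,2],[19,5],[22,2],[24,0],[31,20],[43,0],[48,12],[50,0]]
[[0,5],[1,0],[2,20],[6,10],[8,2],[14,4],[18,2],[19,5],[22,2],[24,0],[31,20],[43,0],[48,12],[50,0]]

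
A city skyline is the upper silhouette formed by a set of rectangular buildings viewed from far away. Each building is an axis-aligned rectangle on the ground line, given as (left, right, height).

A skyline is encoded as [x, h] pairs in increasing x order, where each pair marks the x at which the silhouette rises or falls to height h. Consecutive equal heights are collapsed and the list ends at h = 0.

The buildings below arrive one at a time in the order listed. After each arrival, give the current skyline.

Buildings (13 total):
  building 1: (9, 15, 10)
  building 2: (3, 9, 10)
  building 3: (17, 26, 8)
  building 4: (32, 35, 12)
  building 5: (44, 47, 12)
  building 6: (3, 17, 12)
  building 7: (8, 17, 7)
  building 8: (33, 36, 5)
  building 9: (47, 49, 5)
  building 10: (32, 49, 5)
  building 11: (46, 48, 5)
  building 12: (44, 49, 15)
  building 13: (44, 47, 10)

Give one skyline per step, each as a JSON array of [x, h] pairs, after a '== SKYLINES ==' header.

== SKYLINES ==
[[9,10],[15,0]]
[[3,10],[15,0]]
[[3,10],[15,0],[17,8],[26,0]]
[[3,10],[15,0],[17,8],[26,0],[32,12],[35,0]]
[[3,10],[15,0],[17,8],[26,0],[32,12],[35,0],[44,12],[47,0]]
[[3,12],[17,8],[26,0],[32,12],[35,0],[44,12],[47,0]]
[[3,12],[17,8],[26,0],[32,12],[35,0],[44,12],[47,0]]
[[3,12],[17,8],[26,0],[32,12],[35,5],[36,0],[44,12],[47,0]]
[[3,12],[17,8],[26,0],[32,12],[35,5],[36,0],[44,12],[47,5],[49,0]]
[[3,12],[17,8],[26,0],[32,12],[35,5],[44,12],[47,5],[49,0]]
[[3,12],[17,8],[26,0],[32,12],[35,5],[44,12],[47,5],[49,0]]
[[3,12],[17,8],[26,0],[32,12],[35,5],[44,15],[49,0]]
[[3,12],[17,8],[26,0],[32,12],[35,5],[44,15],[49,0]]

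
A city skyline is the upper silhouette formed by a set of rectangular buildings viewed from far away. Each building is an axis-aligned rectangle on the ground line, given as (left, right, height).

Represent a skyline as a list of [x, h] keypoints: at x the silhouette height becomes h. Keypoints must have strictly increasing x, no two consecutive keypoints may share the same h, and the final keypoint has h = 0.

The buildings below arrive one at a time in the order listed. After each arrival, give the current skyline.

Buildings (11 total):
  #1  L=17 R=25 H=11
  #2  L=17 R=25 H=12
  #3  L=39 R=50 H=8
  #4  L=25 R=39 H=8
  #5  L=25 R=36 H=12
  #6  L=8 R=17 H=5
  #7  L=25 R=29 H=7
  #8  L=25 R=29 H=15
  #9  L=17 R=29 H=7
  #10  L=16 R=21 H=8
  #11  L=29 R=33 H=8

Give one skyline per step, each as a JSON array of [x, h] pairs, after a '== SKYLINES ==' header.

== SKYLINES ==
[[17,11],[25,0]]
[[17,12],[25,0]]
[[17,12],[25,0],[39,8],[50,0]]
[[17,12],[25,8],[50,0]]
[[17,12],[36,8],[50,0]]
[[8,5],[17,12],[36,8],[50,0]]
[[8,5],[17,12],[36,8],[50,0]]
[[8,5],[17,12],[25,15],[29,12],[36,8],[50,0]]
[[8,5],[17,12],[25,15],[29,12],[36,8],[50,0]]
[[8,5],[16,8],[17,12],[25,15],[29,12],[36,8],[50,0]]
[[8,5],[16,8],[17,12],[25,15],[29,12],[36,8],[50,0]]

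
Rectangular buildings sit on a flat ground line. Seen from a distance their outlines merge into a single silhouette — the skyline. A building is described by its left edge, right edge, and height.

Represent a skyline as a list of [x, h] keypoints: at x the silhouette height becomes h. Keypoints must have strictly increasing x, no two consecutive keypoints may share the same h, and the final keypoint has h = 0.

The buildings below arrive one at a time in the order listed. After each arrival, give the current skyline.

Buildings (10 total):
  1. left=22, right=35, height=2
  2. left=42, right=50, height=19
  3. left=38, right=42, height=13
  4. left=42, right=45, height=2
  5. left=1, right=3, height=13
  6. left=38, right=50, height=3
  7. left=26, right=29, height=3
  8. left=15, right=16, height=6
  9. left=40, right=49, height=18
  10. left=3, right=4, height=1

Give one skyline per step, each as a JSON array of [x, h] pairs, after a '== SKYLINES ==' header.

== SKYLINES ==
[[22,2],[35,0]]
[[22,2],[35,0],[42,19],[50,0]]
[[22,2],[35,0],[38,13],[42,19],[50,0]]
[[22,2],[35,0],[38,13],[42,19],[50,0]]
[[1,13],[3,0],[22,2],[35,0],[38,13],[42,19],[50,0]]
[[1,13],[3,0],[22,2],[35,0],[38,13],[42,19],[50,0]]
[[1,13],[3,0],[22,2],[26,3],[29,2],[35,0],[38,13],[42,19],[50,0]]
[[1,13],[3,0],[15,6],[16,0],[22,2],[26,3],[29,2],[35,0],[38,13],[42,19],[50,0]]
[[1,13],[3,0],[15,6],[16,0],[22,2],[26,3],[29,2],[35,0],[38,13],[40,18],[42,19],[50,0]]
[[1,13],[3,1],[4,0],[15,6],[16,0],[22,2],[26,3],[29,2],[35,0],[38,13],[40,18],[42,19],[50,0]]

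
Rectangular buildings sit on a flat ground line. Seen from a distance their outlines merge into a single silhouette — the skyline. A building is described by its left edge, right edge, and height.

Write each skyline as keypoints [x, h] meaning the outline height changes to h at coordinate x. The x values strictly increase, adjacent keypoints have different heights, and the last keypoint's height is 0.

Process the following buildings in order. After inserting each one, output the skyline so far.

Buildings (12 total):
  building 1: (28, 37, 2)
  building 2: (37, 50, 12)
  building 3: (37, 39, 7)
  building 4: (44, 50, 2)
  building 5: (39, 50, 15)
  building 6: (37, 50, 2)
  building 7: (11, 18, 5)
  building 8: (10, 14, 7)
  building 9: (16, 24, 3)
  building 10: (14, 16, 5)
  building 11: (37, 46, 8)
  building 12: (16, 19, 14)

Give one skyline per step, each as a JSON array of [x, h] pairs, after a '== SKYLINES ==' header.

== SKYLINES ==
[[28,2],[37,0]]
[[28,2],[37,12],[50,0]]
[[28,2],[37,12],[50,0]]
[[28,2],[37,12],[50,0]]
[[28,2],[37,12],[39,15],[50,0]]
[[28,2],[37,12],[39,15],[50,0]]
[[11,5],[18,0],[28,2],[37,12],[39,15],[50,0]]
[[10,7],[14,5],[18,0],[28,2],[37,12],[39,15],[50,0]]
[[10,7],[14,5],[18,3],[24,0],[28,2],[37,12],[39,15],[50,0]]
[[10,7],[14,5],[18,3],[24,0],[28,2],[37,12],[39,15],[50,0]]
[[10,7],[14,5],[18,3],[24,0],[28,2],[37,12],[39,15],[50,0]]
[[10,7],[14,5],[16,14],[19,3],[24,0],[28,2],[37,12],[39,15],[50,0]]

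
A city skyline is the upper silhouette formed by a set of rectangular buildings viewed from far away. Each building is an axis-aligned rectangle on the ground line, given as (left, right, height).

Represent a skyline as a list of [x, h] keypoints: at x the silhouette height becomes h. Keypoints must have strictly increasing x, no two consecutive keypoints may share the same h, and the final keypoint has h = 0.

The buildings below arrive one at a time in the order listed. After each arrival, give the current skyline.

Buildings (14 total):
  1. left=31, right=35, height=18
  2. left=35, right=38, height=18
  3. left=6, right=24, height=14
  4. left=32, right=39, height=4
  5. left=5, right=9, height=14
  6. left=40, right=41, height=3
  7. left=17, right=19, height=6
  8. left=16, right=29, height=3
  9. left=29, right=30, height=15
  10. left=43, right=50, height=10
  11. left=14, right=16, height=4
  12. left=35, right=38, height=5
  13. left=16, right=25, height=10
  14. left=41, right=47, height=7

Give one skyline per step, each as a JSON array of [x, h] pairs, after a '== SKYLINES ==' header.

== SKYLINES ==
[[31,18],[35,0]]
[[31,18],[38,0]]
[[6,14],[24,0],[31,18],[38,0]]
[[6,14],[24,0],[31,18],[38,4],[39,0]]
[[5,14],[24,0],[31,18],[38,4],[39,0]]
[[5,14],[24,0],[31,18],[38,4],[39,0],[40,3],[41,0]]
[[5,14],[24,0],[31,18],[38,4],[39,0],[40,3],[41,0]]
[[5,14],[24,3],[29,0],[31,18],[38,4],[39,0],[40,3],[41,0]]
[[5,14],[24,3],[29,15],[30,0],[31,18],[38,4],[39,0],[40,3],[41,0]]
[[5,14],[24,3],[29,15],[30,0],[31,18],[38,4],[39,0],[40,3],[41,0],[43,10],[50,0]]
[[5,14],[24,3],[29,15],[30,0],[31,18],[38,4],[39,0],[40,3],[41,0],[43,10],[50,0]]
[[5,14],[24,3],[29,15],[30,0],[31,18],[38,4],[39,0],[40,3],[41,0],[43,10],[50,0]]
[[5,14],[24,10],[25,3],[29,15],[30,0],[31,18],[38,4],[39,0],[40,3],[41,0],[43,10],[50,0]]
[[5,14],[24,10],[25,3],[29,15],[30,0],[31,18],[38,4],[39,0],[40,3],[41,7],[43,10],[50,0]]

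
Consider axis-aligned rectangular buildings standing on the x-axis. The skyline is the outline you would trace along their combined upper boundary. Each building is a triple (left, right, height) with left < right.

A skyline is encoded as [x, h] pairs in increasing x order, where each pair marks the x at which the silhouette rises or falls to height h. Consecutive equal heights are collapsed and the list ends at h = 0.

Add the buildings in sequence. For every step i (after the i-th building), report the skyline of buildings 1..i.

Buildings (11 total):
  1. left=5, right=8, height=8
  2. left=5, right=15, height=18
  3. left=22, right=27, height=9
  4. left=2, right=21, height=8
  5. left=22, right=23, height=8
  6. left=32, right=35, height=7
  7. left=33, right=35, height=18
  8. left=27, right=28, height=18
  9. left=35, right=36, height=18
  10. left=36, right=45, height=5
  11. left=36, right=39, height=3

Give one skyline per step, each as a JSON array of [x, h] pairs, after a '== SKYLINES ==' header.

== SKYLINES ==
[[5,8],[8,0]]
[[5,18],[15,0]]
[[5,18],[15,0],[22,9],[27,0]]
[[2,8],[5,18],[15,8],[21,0],[22,9],[27,0]]
[[2,8],[5,18],[15,8],[21,0],[22,9],[27,0]]
[[2,8],[5,18],[15,8],[21,0],[22,9],[27,0],[32,7],[35,0]]
[[2,8],[5,18],[15,8],[21,0],[22,9],[27,0],[32,7],[33,18],[35,0]]
[[2,8],[5,18],[15,8],[21,0],[22,9],[27,18],[28,0],[32,7],[33,18],[35,0]]
[[2,8],[5,18],[15,8],[21,0],[22,9],[27,18],[28,0],[32,7],[33,18],[36,0]]
[[2,8],[5,18],[15,8],[21,0],[22,9],[27,18],[28,0],[32,7],[33,18],[36,5],[45,0]]
[[2,8],[5,18],[15,8],[21,0],[22,9],[27,18],[28,0],[32,7],[33,18],[36,5],[45,0]]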